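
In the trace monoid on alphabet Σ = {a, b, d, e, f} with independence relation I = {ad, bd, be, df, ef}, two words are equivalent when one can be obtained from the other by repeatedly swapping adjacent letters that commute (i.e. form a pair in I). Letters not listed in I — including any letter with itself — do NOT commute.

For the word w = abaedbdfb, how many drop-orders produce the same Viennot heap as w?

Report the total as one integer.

piece 0:a — minimal
piece 1:b rests on {0:a}
piece 2:a rests on {1:b}
piece 3:e rests on {2:a}
piece 4:d rests on {3:e}
piece 5:b rests on {2:a}
piece 6:d rests on {4:d}
piece 7:f rests on {5:b}
piece 8:b rests on {7:f}
minimal pieces: {0:a}
ways to finish when only these pieces remain (= sum over removing one remaining piece with nothing left below it):
  1 left: {6}→1  {8}→1
  2 left: {4,6}→1  {6,8}→2  {7,8}→1
  3 left: {3,4,6}→1  {4,6,8}→3  {5,7,8}→1  {6,7,8}→3
  4 left: {3,4,6,8}→4  {4,6,7,8}→6  {5,6,7,8}→4
  5 left: {3,4,6,7,8}→10  {4,5,6,7,8}→10
  6 left: {3,4,5,6,7,8}→20
  7 left: {2,3,4,5,6,7,8}→20
  placing 0:a first → 20 extensions

20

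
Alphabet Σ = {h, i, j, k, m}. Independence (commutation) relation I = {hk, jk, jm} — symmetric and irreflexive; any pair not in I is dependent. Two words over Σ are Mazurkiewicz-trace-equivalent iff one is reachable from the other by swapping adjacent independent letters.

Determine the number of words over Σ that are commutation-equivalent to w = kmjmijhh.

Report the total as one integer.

0(k) covers ∅
1(m) covers 0:k
2(j) covers ∅
3(m) covers 1:m
4(i) covers 2:j, 3:m
5(j) covers 4:i
6(h) covers 5:j
7(h) covers 6:h
floor of heap: 0:k, 2:j
completions by unplaced set U, small U first (add the entries for U minus each lowest piece of U):
  |U|=1: {7}:1
  |U|=2: {6,7}:1
  |U|=3: {5,6,7}:1
  |U|=4: {4,5,6,7}:1
  |U|=5: {2,4,5,6,7}:1  {3,4,5,6,7}:1
  |U|=6: {1,3,4,5,6,7}:1  {2,3,4,5,6,7}:2
  start at 0(k): 3
  start at 2(j): 1
sum over floor = 4

4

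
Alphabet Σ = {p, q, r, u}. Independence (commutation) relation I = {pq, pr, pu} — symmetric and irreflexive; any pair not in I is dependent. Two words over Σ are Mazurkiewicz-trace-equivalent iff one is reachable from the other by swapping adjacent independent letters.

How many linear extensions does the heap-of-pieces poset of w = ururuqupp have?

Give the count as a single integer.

drop 0:u onto floor
drop 1:r onto {0:u}
drop 2:u onto {1:r}
drop 3:r onto {2:u}
drop 4:u onto {3:r}
drop 5:q onto {4:u}
drop 6:u onto {5:q}
drop 7:p onto floor
drop 8:p onto {7:p}
ground layer = {0:u, 7:p}
drop-orders for the pieces not yet dropped (sum over which currently-grounded one goes next):
  1 to go: {6} 1  {8} 1
  2 to go: {5,6} 1  {6,8} 2  {7,8} 1
  3 to go: {4,5,6} 1  {5,6,8} 3  {6,7,8} 3
  4 to go: {3,4,5,6} 1  {4,5,6,8} 4  {5,6,7,8} 6
  5 to go: {2,3,4,5,6} 1  {3,4,5,6,8} 5  {4,5,6,7,8} 10
  6 to go: {1,2,3,4,5,6} 1  {2,3,4,5,6,8} 6  {3,4,5,6,7,8} 15
  7 to go: {0,1,2,3,4,5,6} 1  {1,2,3,4,5,6,8} 7  {2,3,4,5,6,7,8} 21
  if 0:u drops first: 28 orders
  if 7:p drops first: 8 orders
heap linearizations: 36

36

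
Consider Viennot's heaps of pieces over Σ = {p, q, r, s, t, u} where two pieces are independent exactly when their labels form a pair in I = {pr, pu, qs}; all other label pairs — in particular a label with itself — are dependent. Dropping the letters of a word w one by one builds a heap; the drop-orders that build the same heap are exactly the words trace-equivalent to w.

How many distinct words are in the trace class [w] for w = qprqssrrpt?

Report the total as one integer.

piece 0:q — minimal
piece 1:p rests on {0:q}
piece 2:r rests on {0:q}
piece 3:q rests on {1:p, 2:r}
piece 4:s rests on {1:p, 2:r}
piece 5:s rests on {4:s}
piece 6:r rests on {3:q, 5:s}
piece 7:r rests on {6:r}
piece 8:p rests on {3:q, 5:s}
piece 9:t rests on {7:r, 8:p}
minimal pieces: {0:q}
ways to finish when only these pieces remain (= sum over removing one remaining piece with nothing left below it):
  1 left: {9}→1
  2 left: {7,9}→1  {8,9}→1
  3 left: {6,7,9}→1  {7,8,9}→2
  4 left: {6,7,8,9}→3
  5 left: {3,6,7,8,9}→3  {5,6,7,8,9}→3
  6 left: {3,5,6,7,8,9}→6  {4,5,6,7,8,9}→3
  7 left: {3,4,5,6,7,8,9}→9
  8 left: {1,3,4,5,6,7,8,9}→9  {2,3,4,5,6,7,8,9}→9
  placing 0:q first → 18 extensions

18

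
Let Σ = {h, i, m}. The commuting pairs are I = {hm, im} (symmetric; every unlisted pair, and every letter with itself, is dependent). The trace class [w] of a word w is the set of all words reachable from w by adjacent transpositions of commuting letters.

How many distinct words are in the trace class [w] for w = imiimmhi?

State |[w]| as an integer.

piece 0:i — minimal
piece 1:m — minimal
piece 2:i rests on {0:i}
piece 3:i rests on {2:i}
piece 4:m rests on {1:m}
piece 5:m rests on {4:m}
piece 6:h rests on {3:i}
piece 7:i rests on {6:h}
minimal pieces: {0:i, 1:m}
ways to finish when only these pieces remain (= sum over removing one remaining piece with nothing left below it):
  1 left: {5}→1  {7}→1
  2 left: {4,5}→1  {5,7}→2  {6,7}→1
  3 left: {1,4,5}→1  {3,6,7}→1  {4,5,7}→3  {5,6,7}→3
  4 left: {1,4,5,7}→4  {2,3,6,7}→1  {3,5,6,7}→4  {4,5,6,7}→6
  5 left: {0,2,3,6,7}→1  {1,4,5,6,7}→10  {2,3,5,6,7}→5  {3,4,5,6,7}→10
  6 left: {0,2,3,5,6,7}→6  {1,3,4,5,6,7}→20  {2,3,4,5,6,7}→15
  placing 0:i first → 35 extensions
  placing 1:m first → 21 extensions
total linear extensions = 56

56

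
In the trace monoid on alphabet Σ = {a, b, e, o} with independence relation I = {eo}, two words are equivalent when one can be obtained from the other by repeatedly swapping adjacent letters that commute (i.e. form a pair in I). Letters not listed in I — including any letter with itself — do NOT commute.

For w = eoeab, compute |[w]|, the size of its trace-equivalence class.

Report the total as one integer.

3

piece 0:e — minimal
piece 1:o — minimal
piece 2:e rests on {0:e}
piece 3:a rests on {1:o, 2:e}
piece 4:b rests on {3:a}
minimal pieces: {0:e, 1:o}
ways to finish when only these pieces remain (= sum over removing one remaining piece with nothing left below it):
  1 left: {4}→1
  2 left: {3,4}→1
  3 left: {1,3,4}→1  {2,3,4}→1
  placing 0:e first → 2 extensions
  placing 1:o first → 1 extensions
total linear extensions = 3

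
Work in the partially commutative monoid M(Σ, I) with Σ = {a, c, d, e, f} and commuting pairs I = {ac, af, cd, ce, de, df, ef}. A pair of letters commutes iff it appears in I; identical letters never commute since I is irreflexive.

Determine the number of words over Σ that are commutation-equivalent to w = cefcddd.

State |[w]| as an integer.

piece 0:c — minimal
piece 1:e — minimal
piece 2:f rests on {0:c}
piece 3:c rests on {2:f}
piece 4:d — minimal
piece 5:d rests on {4:d}
piece 6:d rests on {5:d}
minimal pieces: {0:c, 1:e, 4:d}
ways to finish when only these pieces remain (= sum over removing one remaining piece with nothing left below it):
  1 left: {1}→1  {3}→1  {6}→1
  2 left: {1,3}→2  {1,6}→2  {2,3}→1  {3,6}→2  {5,6}→1
  3 left: {0,2,3}→1  {1,2,3}→3  {1,3,6}→6  {1,5,6}→3  {2,3,6}→3  {3,5,6}→3  {4,5,6}→1
  4 left: {0,1,2,3}→4  {0,2,3,6}→4  {1,2,3,6}→12  {1,3,5,6}→12  {1,4,5,6}→4  {2,3,5,6}→6  {3,4,5,6}→4
  5 left: {0,1,2,3,6}→20  {0,2,3,5,6}→10  {1,2,3,5,6}→30  {1,3,4,5,6}→20  {2,3,4,5,6}→10
  placing 0:c first → 60 extensions
  placing 1:e first → 20 extensions
  placing 4:d first → 60 extensions
total linear extensions = 140

140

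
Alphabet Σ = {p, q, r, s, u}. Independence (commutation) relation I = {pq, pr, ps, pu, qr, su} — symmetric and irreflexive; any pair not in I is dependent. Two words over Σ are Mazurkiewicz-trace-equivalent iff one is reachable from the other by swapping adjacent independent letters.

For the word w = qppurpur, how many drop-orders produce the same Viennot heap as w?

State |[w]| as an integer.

56

0(q) covers ∅
1(p) covers ∅
2(p) covers 1:p
3(u) covers 0:q
4(r) covers 3:u
5(p) covers 2:p
6(u) covers 4:r
7(r) covers 6:u
floor of heap: 0:q, 1:p
completions by unplaced set U, small U first (add the entries for U minus each lowest piece of U):
  |U|=1: {5}:1  {7}:1
  |U|=2: {2,5}:1  {5,7}:2  {6,7}:1
  |U|=3: {1,2,5}:1  {2,5,7}:3  {4,6,7}:1  {5,6,7}:3
  |U|=4: {1,2,5,7}:4  {2,5,6,7}:6  {3,4,6,7}:1  {4,5,6,7}:4
  |U|=5: {0,3,4,6,7}:1  {1,2,5,6,7}:10  {2,4,5,6,7}:10  {3,4,5,6,7}:5
  |U|=6: {0,3,4,5,6,7}:6  {1,2,4,5,6,7}:20  {2,3,4,5,6,7}:15
  start at 0(q): 35
  start at 1(p): 21
sum over floor = 56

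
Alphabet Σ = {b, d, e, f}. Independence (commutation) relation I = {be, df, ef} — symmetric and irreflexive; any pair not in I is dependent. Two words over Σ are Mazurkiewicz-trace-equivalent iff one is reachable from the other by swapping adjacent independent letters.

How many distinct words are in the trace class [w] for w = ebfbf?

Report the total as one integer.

0(e) covers ∅
1(b) covers ∅
2(f) covers 1:b
3(b) covers 2:f
4(f) covers 3:b
floor of heap: 0:e, 1:b
completions by unplaced set U, small U first (add the entries for U minus each lowest piece of U):
  |U|=1: {0}:1  {4}:1
  |U|=2: {0,4}:2  {3,4}:1
  |U|=3: {0,3,4}:3  {2,3,4}:1
  start at 0(e): 1
  start at 1(b): 4
sum over floor = 5

5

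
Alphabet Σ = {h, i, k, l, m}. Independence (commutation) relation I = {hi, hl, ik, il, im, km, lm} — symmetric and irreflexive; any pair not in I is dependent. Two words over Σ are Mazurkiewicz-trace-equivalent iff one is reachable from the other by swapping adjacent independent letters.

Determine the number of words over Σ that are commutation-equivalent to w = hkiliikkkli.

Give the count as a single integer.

#0=h has no predecessor
#1=k depends on [0:h]
#2=i has no predecessor
#3=l depends on [1:k]
#4=i depends on [2:i]
#5=i depends on [4:i]
#6=k depends on [3:l]
#7=k depends on [6:k]
#8=k depends on [7:k]
#9=l depends on [8:k]
#10=i depends on [5:i]
sources: [0:h, 2:i]
N(rest) = Σ N(rest − s) over sources s of rest; N(one piece) = 1:
  size 1 → [9]=1  [10]=1
  size 2 → [5,10]=1  [8,9]=1  [9,10]=2
  size 3 → [4,5,10]=1  [5,9,10]=3  [7,8,9]=1  [8,9,10]=3
  size 4 → [2,4,5,10]=1  [4,5,9,10]=4  [5,8,9,10]=6  [6,7,8,9]=1  [7,8,9,10]=4
  size 5 → [2,4,5,9,10]=5  [3,6,7,8,9]=1  [4,5,8,9,10]=10  [5,7,8,9,10]=10  [6,7,8,9,10]=5
  size 6 → [1,3,6,7,8,9]=1  [2,4,5,8,9,10]=15  [3,6,7,8,9,10]=6  [4,5,7,8,9,10]=20  [5,6,7,8,9,10]=15
  size 7 → [0,1,3,6,7,8,9]=1  [1,3,6,7,8,9,10]=7  [2,4,5,7,8,9,10]=35  [3,5,6,7,8,9,10]=21  [4,5,6,7,8,9,10]=35
  size 8 → [0,1,3,6,7,8,9,10]=8  [1,3,5,6,7,8,9,10]=28  [2,4,5,6,7,8,9,10]=70  [3,4,5,6,7,8,9,10]=56
  size 9 → [0,1,3,5,6,7,8,9,10]=36  [1,3,4,5,6,7,8,9,10]=84  [2,3,4,5,6,7,8,9,10]=126
  first=0(h) contributes 210
  first=2(i) contributes 120
|[w]| = 330

330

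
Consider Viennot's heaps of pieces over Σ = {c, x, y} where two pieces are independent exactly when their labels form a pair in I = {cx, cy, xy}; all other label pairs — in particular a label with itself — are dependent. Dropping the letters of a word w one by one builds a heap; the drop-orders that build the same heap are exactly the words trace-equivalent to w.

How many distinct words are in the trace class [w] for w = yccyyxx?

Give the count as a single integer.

#0=y has no predecessor
#1=c has no predecessor
#2=c depends on [1:c]
#3=y depends on [0:y]
#4=y depends on [3:y]
#5=x has no predecessor
#6=x depends on [5:x]
sources: [0:y, 1:c, 5:x]
N(rest) = Σ N(rest − s) over sources s of rest; N(one piece) = 1:
  size 1 → [2]=1  [4]=1  [6]=1
  size 2 → [1,2]=1  [2,4]=2  [2,6]=2  [3,4]=1  [4,6]=2  [5,6]=1
  size 3 → [0,3,4]=1  [1,2,4]=3  [1,2,6]=3  [2,3,4]=3  [2,4,6]=6  [2,5,6]=3  [3,4,6]=3  [4,5,6]=3
  size 4 → [0,2,3,4]=4  [0,3,4,6]=4  [1,2,3,4]=6  [1,2,4,6]=12  [1,2,5,6]=6  [2,3,4,6]=12  [2,4,5,6]=12  [3,4,5,6]=6
  size 5 → [0,1,2,3,4]=10  [0,2,3,4,6]=20  [0,3,4,5,6]=10  [1,2,3,4,6]=30  [1,2,4,5,6]=30  [2,3,4,5,6]=30
  first=0(y) contributes 90
  first=1(c) contributes 60
  first=5(x) contributes 60
|[w]| = 210

210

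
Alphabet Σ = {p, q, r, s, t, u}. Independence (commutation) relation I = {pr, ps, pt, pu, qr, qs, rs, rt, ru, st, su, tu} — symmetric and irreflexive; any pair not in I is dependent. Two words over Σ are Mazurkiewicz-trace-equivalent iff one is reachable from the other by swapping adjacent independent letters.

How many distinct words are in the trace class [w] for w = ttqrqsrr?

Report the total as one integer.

280

drop 0:t onto floor
drop 1:t onto {0:t}
drop 2:q onto {1:t}
drop 3:r onto floor
drop 4:q onto {2:q}
drop 5:s onto floor
drop 6:r onto {3:r}
drop 7:r onto {6:r}
ground layer = {0:t, 3:r, 5:s}
drop-orders for the pieces not yet dropped (sum over which currently-grounded one goes next):
  1 to go: {4} 1  {5} 1  {7} 1
  2 to go: {2,4} 1  {4,5} 2  {4,7} 2  {5,7} 2  {6,7} 1
  3 to go: {1,2,4} 1  {2,4,5} 3  {2,4,7} 3  {3,6,7} 1  {4,5,7} 6  {4,6,7} 3  {5,6,7} 3
  4 to go: {0,1,2,4} 1  {1,2,4,5} 4  {1,2,4,7} 4  {2,4,5,7} 12  {2,4,6,7} 6  {3,4,6,7} 4  {3,5,6,7} 4  {4,5,6,7} 12
  5 to go: {0,1,2,4,5} 5  {0,1,2,4,7} 5  {1,2,4,5,7} 20  {1,2,4,6,7} 10  {2,3,4,6,7} 10  {2,4,5,6,7} 30  {3,4,5,6,7} 20
  6 to go: {0,1,2,4,5,7} 30  {0,1,2,4,6,7} 15  {1,2,3,4,6,7} 20  {1,2,4,5,6,7} 60  {2,3,4,5,6,7} 60
  if 0:t drops first: 140 orders
  if 3:r drops first: 105 orders
  if 5:s drops first: 35 orders
heap linearizations: 280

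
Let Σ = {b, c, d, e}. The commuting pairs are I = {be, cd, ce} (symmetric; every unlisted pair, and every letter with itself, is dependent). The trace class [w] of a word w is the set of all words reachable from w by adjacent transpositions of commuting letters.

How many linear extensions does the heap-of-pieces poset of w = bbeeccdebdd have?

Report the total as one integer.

drop 0:b onto floor
drop 1:b onto {0:b}
drop 2:e onto floor
drop 3:e onto {2:e}
drop 4:c onto {1:b}
drop 5:c onto {4:c}
drop 6:d onto {1:b, 3:e}
drop 7:e onto {6:d}
drop 8:b onto {5:c, 6:d}
drop 9:d onto {7:e, 8:b}
drop 10:d onto {9:d}
ground layer = {0:b, 2:e}
drop-orders for the pieces not yet dropped (sum over which currently-grounded one goes next):
  1 to go: {10} 1
  2 to go: {9,10} 1
  3 to go: {7,9,10} 1  {8,9,10} 1
  4 to go: {5,8,9,10} 1  {7,8,9,10} 2
  5 to go: {4,5,8,9,10} 1  {5,7,8,9,10} 3  {6,7,8,9,10} 2
  6 to go: {3,6,7,8,9,10} 2  {4,5,7,8,9,10} 4  {5,6,7,8,9,10} 5
  7 to go: {2,3,6,7,8,9,10} 2  {3,5,6,7,8,9,10} 7  {4,5,6,7,8,9,10} 9
  8 to go: {1,4,5,6,7,8,9,10} 9  {2,3,5,6,7,8,9,10} 9  {3,4,5,6,7,8,9,10} 16
  9 to go: {0,1,4,5,6,7,8,9,10} 9  {1,3,4,5,6,7,8,9,10} 25  {2,3,4,5,6,7,8,9,10} 25
  if 0:b drops first: 50 orders
  if 2:e drops first: 34 orders
heap linearizations: 84

84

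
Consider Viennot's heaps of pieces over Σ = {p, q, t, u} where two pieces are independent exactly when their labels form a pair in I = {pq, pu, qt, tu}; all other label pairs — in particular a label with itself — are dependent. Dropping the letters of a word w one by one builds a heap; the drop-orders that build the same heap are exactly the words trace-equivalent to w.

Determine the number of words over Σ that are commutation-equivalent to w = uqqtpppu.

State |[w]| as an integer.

drop 0:u onto floor
drop 1:q onto {0:u}
drop 2:q onto {1:q}
drop 3:t onto floor
drop 4:p onto {3:t}
drop 5:p onto {4:p}
drop 6:p onto {5:p}
drop 7:u onto {2:q}
ground layer = {0:u, 3:t}
drop-orders for the pieces not yet dropped (sum over which currently-grounded one goes next):
  1 to go: {6} 1  {7} 1
  2 to go: {2,7} 1  {5,6} 1  {6,7} 2
  3 to go: {1,2,7} 1  {2,6,7} 3  {4,5,6} 1  {5,6,7} 3
  4 to go: {0,1,2,7} 1  {1,2,6,7} 4  {2,5,6,7} 6  {3,4,5,6} 1  {4,5,6,7} 4
  5 to go: {0,1,2,6,7} 5  {1,2,5,6,7} 10  {2,4,5,6,7} 10  {3,4,5,6,7} 5
  6 to go: {0,1,2,5,6,7} 15  {1,2,4,5,6,7} 20  {2,3,4,5,6,7} 15
  if 0:u drops first: 35 orders
  if 3:t drops first: 35 orders
heap linearizations: 70

70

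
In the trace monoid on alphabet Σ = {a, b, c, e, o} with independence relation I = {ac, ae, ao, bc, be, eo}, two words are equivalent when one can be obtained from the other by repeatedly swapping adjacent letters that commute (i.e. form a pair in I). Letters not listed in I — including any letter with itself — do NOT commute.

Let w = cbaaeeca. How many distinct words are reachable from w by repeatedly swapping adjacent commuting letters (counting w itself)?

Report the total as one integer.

70

drop 0:c onto floor
drop 1:b onto floor
drop 2:a onto {1:b}
drop 3:a onto {2:a}
drop 4:e onto {0:c}
drop 5:e onto {4:e}
drop 6:c onto {5:e}
drop 7:a onto {3:a}
ground layer = {0:c, 1:b}
drop-orders for the pieces not yet dropped (sum over which currently-grounded one goes next):
  1 to go: {6} 1  {7} 1
  2 to go: {3,7} 1  {5,6} 1  {6,7} 2
  3 to go: {2,3,7} 1  {3,6,7} 3  {4,5,6} 1  {5,6,7} 3
  4 to go: {0,4,5,6} 1  {1,2,3,7} 1  {2,3,6,7} 4  {3,5,6,7} 6  {4,5,6,7} 4
  5 to go: {0,4,5,6,7} 5  {1,2,3,6,7} 5  {2,3,5,6,7} 10  {3,4,5,6,7} 10
  6 to go: {0,3,4,5,6,7} 15  {1,2,3,5,6,7} 15  {2,3,4,5,6,7} 20
  if 0:c drops first: 35 orders
  if 1:b drops first: 35 orders
heap linearizations: 70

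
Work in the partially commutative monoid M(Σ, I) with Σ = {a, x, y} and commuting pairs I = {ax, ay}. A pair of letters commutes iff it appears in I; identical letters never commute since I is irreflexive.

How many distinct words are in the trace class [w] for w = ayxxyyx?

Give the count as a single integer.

drop 0:a onto floor
drop 1:y onto floor
drop 2:x onto {1:y}
drop 3:x onto {2:x}
drop 4:y onto {3:x}
drop 5:y onto {4:y}
drop 6:x onto {5:y}
ground layer = {0:a, 1:y}
drop-orders for the pieces not yet dropped (sum over which currently-grounded one goes next):
  1 to go: {0} 1  {6} 1
  2 to go: {0,6} 2  {5,6} 1
  3 to go: {0,5,6} 3  {4,5,6} 1
  4 to go: {0,4,5,6} 4  {3,4,5,6} 1
  5 to go: {0,3,4,5,6} 5  {2,3,4,5,6} 1
  if 0:a drops first: 1 orders
  if 1:y drops first: 6 orders
heap linearizations: 7

7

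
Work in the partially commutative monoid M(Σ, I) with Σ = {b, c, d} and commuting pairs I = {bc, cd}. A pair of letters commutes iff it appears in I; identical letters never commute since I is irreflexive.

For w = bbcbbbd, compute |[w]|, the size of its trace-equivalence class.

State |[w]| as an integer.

7

piece 0:b — minimal
piece 1:b rests on {0:b}
piece 2:c — minimal
piece 3:b rests on {1:b}
piece 4:b rests on {3:b}
piece 5:b rests on {4:b}
piece 6:d rests on {5:b}
minimal pieces: {0:b, 2:c}
ways to finish when only these pieces remain (= sum over removing one remaining piece with nothing left below it):
  1 left: {2}→1  {6}→1
  2 left: {2,6}→2  {5,6}→1
  3 left: {2,5,6}→3  {4,5,6}→1
  4 left: {2,4,5,6}→4  {3,4,5,6}→1
  5 left: {1,3,4,5,6}→1  {2,3,4,5,6}→5
  placing 0:b first → 6 extensions
  placing 2:c first → 1 extensions
total linear extensions = 7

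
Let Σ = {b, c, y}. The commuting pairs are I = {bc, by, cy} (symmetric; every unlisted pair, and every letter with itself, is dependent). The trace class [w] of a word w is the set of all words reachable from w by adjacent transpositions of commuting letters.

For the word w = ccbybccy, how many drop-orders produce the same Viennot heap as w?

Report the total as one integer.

#0=c has no predecessor
#1=c depends on [0:c]
#2=b has no predecessor
#3=y has no predecessor
#4=b depends on [2:b]
#5=c depends on [1:c]
#6=c depends on [5:c]
#7=y depends on [3:y]
sources: [0:c, 2:b, 3:y]
N(rest) = Σ N(rest − s) over sources s of rest; N(one piece) = 1:
  size 1 → [4]=1  [6]=1  [7]=1
  size 2 → [2,4]=1  [3,7]=1  [4,6]=2  [4,7]=2  [5,6]=1  [6,7]=2
  size 3 → [1,5,6]=1  [2,4,6]=3  [2,4,7]=3  [3,4,7]=3  [3,6,7]=3  [4,5,6]=3  [4,6,7]=6  [5,6,7]=3
  size 4 → [0,1,5,6]=1  [1,4,5,6]=4  [1,5,6,7]=4  [2,3,4,7]=6  [2,4,5,6]=6  [2,4,6,7]=12  [3,4,6,7]=12  [3,5,6,7]=6  [4,5,6,7]=12
  size 5 → [0,1,4,5,6]=5  [0,1,5,6,7]=5  [1,2,4,5,6]=10  [1,3,5,6,7]=10  [1,4,5,6,7]=20  [2,3,4,6,7]=30  [2,4,5,6,7]=30  [3,4,5,6,7]=30
  size 6 → [0,1,2,4,5,6]=15  [0,1,3,5,6,7]=15  [0,1,4,5,6,7]=30  [1,2,4,5,6,7]=60  [1,3,4,5,6,7]=60  [2,3,4,5,6,7]=90
  first=0(c) contributes 210
  first=2(b) contributes 105
  first=3(y) contributes 105
|[w]| = 420

420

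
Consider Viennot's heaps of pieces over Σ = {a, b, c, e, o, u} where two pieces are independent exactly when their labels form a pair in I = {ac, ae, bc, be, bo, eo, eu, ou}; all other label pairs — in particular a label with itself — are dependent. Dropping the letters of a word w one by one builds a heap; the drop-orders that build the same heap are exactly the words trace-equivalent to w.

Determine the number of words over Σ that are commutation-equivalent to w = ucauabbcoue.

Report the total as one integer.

124

0(u) covers ∅
1(c) covers 0:u
2(a) covers 0:u
3(u) covers 1:c, 2:a
4(a) covers 3:u
5(b) covers 4:a
6(b) covers 5:b
7(c) covers 3:u
8(o) covers 4:a, 7:c
9(u) covers 6:b, 7:c
10(e) covers 7:c
floor of heap: 0:u
completions by unplaced set U, small U first (add the entries for U minus each lowest piece of U):
  |U|=1: {8}:1  {9}:1  {10}:1
  |U|=2: {6,9}:1  {8,9}:2  {8,10}:2  {9,10}:2
  |U|=3: {5,6,9}:1  {6,8,9}:3  {6,9,10}:3  {8,9,10}:6
  |U|=4: {5,6,8,9}:4  {5,6,9,10}:4  {6,8,9,10}:12  {7,8,9,10}:6
  |U|=5: {4,5,6,8,9}:4  {5,6,8,9,10}:20  {6,7,8,9,10}:18
  |U|=6: {4,5,6,8,9,10}:24  {5,6,7,8,9,10}:38
  |U|=7: {4,5,6,7,8,9,10}:62
  |U|=8: {3,4,5,6,7,8,9,10}:62
  |U|=9: {1,3,4,5,6,7,8,9,10}:62  {2,3,4,5,6,7,8,9,10}:62
  start at 0(u): 124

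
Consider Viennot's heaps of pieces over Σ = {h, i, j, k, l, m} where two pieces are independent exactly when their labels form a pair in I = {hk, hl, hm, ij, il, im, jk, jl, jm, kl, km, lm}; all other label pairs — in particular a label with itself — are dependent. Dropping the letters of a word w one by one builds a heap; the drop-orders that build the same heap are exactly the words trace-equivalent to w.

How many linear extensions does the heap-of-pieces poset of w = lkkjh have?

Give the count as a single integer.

30

#0=l has no predecessor
#1=k has no predecessor
#2=k depends on [1:k]
#3=j has no predecessor
#4=h depends on [3:j]
sources: [0:l, 1:k, 3:j]
N(rest) = Σ N(rest − s) over sources s of rest; N(one piece) = 1:
  size 1 → [0]=1  [2]=1  [4]=1
  size 2 → [0,2]=2  [0,4]=2  [1,2]=1  [2,4]=2  [3,4]=1
  size 3 → [0,1,2]=3  [0,2,4]=6  [0,3,4]=3  [1,2,4]=3  [2,3,4]=3
  first=0(l) contributes 6
  first=1(k) contributes 12
  first=3(j) contributes 12
|[w]| = 30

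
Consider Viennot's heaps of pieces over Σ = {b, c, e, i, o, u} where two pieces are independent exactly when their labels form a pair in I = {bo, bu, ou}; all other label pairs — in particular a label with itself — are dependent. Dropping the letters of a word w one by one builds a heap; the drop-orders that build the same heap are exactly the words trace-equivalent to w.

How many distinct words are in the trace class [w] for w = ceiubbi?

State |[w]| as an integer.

piece 0:c — minimal
piece 1:e rests on {0:c}
piece 2:i rests on {1:e}
piece 3:u rests on {2:i}
piece 4:b rests on {2:i}
piece 5:b rests on {4:b}
piece 6:i rests on {3:u, 5:b}
minimal pieces: {0:c}
ways to finish when only these pieces remain (= sum over removing one remaining piece with nothing left below it):
  1 left: {6}→1
  2 left: {3,6}→1  {5,6}→1
  3 left: {3,5,6}→2  {4,5,6}→1
  4 left: {3,4,5,6}→3
  5 left: {2,3,4,5,6}→3
  placing 0:c first → 3 extensions

3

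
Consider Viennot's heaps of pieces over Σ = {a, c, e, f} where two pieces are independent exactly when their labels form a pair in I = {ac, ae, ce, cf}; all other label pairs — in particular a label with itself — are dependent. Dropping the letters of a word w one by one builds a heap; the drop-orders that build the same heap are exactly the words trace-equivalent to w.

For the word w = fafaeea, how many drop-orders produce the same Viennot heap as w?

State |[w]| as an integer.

6

0(f) covers ∅
1(a) covers 0:f
2(f) covers 1:a
3(a) covers 2:f
4(e) covers 2:f
5(e) covers 4:e
6(a) covers 3:a
floor of heap: 0:f
completions by unplaced set U, small U first (add the entries for U minus each lowest piece of U):
  |U|=1: {5}:1  {6}:1
  |U|=2: {3,6}:1  {4,5}:1  {5,6}:2
  |U|=3: {3,5,6}:3  {4,5,6}:3
  |U|=4: {3,4,5,6}:6
  |U|=5: {2,3,4,5,6}:6
  start at 0(f): 6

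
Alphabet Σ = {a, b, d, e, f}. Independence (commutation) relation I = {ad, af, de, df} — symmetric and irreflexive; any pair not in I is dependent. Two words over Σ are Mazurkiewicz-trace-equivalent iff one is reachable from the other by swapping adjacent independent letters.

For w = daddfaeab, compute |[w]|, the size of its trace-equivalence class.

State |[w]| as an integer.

168

drop 0:d onto floor
drop 1:a onto floor
drop 2:d onto {0:d}
drop 3:d onto {2:d}
drop 4:f onto floor
drop 5:a onto {1:a}
drop 6:e onto {4:f, 5:a}
drop 7:a onto {6:e}
drop 8:b onto {3:d, 7:a}
ground layer = {0:d, 1:a, 4:f}
drop-orders for the pieces not yet dropped (sum over which currently-grounded one goes next):
  1 to go: {8} 1
  2 to go: {3,8} 1  {7,8} 1
  3 to go: {2,3,8} 1  {3,7,8} 2  {6,7,8} 1
  4 to go: {0,2,3,8} 1  {2,3,7,8} 3  {3,6,7,8} 3  {4,6,7,8} 1  {5,6,7,8} 1
  5 to go: {0,2,3,7,8} 4  {1,5,6,7,8} 1  {2,3,6,7,8} 6  {3,4,6,7,8} 4  {3,5,6,7,8} 4  {4,5,6,7,8} 2
  6 to go: {0,2,3,6,7,8} 10  {1,3,5,6,7,8} 5  {1,4,5,6,7,8} 3  {2,3,4,6,7,8} 10  {2,3,5,6,7,8} 10  {3,4,5,6,7,8} 10
  7 to go: {0,2,3,4,6,7,8} 20  {0,2,3,5,6,7,8} 20  {1,2,3,5,6,7,8} 15  {1,3,4,5,6,7,8} 18  {2,3,4,5,6,7,8} 30
  if 0:d drops first: 63 orders
  if 1:a drops first: 70 orders
  if 4:f drops first: 35 orders
heap linearizations: 168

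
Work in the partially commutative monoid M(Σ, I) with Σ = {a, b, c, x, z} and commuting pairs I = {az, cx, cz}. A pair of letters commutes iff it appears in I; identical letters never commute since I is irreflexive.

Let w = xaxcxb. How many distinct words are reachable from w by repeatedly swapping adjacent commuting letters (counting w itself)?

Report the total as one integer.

3

drop 0:x onto floor
drop 1:a onto {0:x}
drop 2:x onto {1:a}
drop 3:c onto {1:a}
drop 4:x onto {2:x}
drop 5:b onto {3:c, 4:x}
ground layer = {0:x}
drop-orders for the pieces not yet dropped (sum over which currently-grounded one goes next):
  1 to go: {5} 1
  2 to go: {3,5} 1  {4,5} 1
  3 to go: {2,4,5} 1  {3,4,5} 2
  4 to go: {2,3,4,5} 3
  if 0:x drops first: 3 orders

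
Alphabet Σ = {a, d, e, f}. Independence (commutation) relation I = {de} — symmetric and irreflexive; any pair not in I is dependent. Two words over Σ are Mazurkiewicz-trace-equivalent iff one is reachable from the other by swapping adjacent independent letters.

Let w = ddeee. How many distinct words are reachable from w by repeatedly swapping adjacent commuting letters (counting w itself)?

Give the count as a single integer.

piece 0:d — minimal
piece 1:d rests on {0:d}
piece 2:e — minimal
piece 3:e rests on {2:e}
piece 4:e rests on {3:e}
minimal pieces: {0:d, 2:e}
ways to finish when only these pieces remain (= sum over removing one remaining piece with nothing left below it):
  1 left: {1}→1  {4}→1
  2 left: {0,1}→1  {1,4}→2  {3,4}→1
  3 left: {0,1,4}→3  {1,3,4}→3  {2,3,4}→1
  placing 0:d first → 4 extensions
  placing 2:e first → 6 extensions
total linear extensions = 10

10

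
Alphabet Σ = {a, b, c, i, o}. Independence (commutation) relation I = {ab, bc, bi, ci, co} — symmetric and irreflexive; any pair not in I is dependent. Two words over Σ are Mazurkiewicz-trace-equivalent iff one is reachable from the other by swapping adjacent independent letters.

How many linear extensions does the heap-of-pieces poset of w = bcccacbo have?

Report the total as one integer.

#0=b has no predecessor
#1=c has no predecessor
#2=c depends on [1:c]
#3=c depends on [2:c]
#4=a depends on [3:c]
#5=c depends on [4:a]
#6=b depends on [0:b]
#7=o depends on [4:a, 6:b]
sources: [0:b, 1:c]
N(rest) = Σ N(rest − s) over sources s of rest; N(one piece) = 1:
  size 1 → [5]=1  [7]=1
  size 2 → [5,7]=2  [6,7]=1
  size 3 → [0,6,7]=1  [4,5,7]=2  [5,6,7]=3
  size 4 → [0,5,6,7]=4  [3,4,5,7]=2  [4,5,6,7]=5
  size 5 → [0,4,5,6,7]=9  [2,3,4,5,7]=2  [3,4,5,6,7]=7
  size 6 → [0,3,4,5,6,7]=16  [1,2,3,4,5,7]=2  [2,3,4,5,6,7]=9
  first=0(b) contributes 11
  first=1(c) contributes 25
|[w]| = 36

36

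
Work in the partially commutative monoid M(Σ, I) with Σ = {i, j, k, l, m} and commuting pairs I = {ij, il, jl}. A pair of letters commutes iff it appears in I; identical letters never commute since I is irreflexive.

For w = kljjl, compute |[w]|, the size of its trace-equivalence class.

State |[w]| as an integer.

6

#0=k has no predecessor
#1=l depends on [0:k]
#2=j depends on [0:k]
#3=j depends on [2:j]
#4=l depends on [1:l]
sources: [0:k]
N(rest) = Σ N(rest − s) over sources s of rest; N(one piece) = 1:
  size 1 → [3]=1  [4]=1
  size 2 → [1,4]=1  [2,3]=1  [3,4]=2
  size 3 → [1,3,4]=3  [2,3,4]=3
  first=0(k) contributes 6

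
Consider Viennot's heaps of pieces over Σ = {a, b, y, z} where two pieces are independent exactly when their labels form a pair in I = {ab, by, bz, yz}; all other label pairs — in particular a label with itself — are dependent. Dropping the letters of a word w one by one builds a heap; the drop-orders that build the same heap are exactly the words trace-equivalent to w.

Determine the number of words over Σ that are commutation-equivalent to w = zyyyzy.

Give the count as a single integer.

15

0(z) covers ∅
1(y) covers ∅
2(y) covers 1:y
3(y) covers 2:y
4(z) covers 0:z
5(y) covers 3:y
floor of heap: 0:z, 1:y
completions by unplaced set U, small U first (add the entries for U minus each lowest piece of U):
  |U|=1: {4}:1  {5}:1
  |U|=2: {0,4}:1  {3,5}:1  {4,5}:2
  |U|=3: {0,4,5}:3  {2,3,5}:1  {3,4,5}:3
  |U|=4: {0,3,4,5}:6  {1,2,3,5}:1  {2,3,4,5}:4
  start at 0(z): 5
  start at 1(y): 10
sum over floor = 15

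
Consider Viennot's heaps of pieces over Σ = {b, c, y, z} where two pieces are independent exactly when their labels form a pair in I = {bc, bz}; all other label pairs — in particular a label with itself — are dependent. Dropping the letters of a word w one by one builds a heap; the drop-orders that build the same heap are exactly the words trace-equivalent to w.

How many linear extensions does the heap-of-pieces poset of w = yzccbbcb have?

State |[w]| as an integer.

35

piece 0:y — minimal
piece 1:z rests on {0:y}
piece 2:c rests on {1:z}
piece 3:c rests on {2:c}
piece 4:b rests on {0:y}
piece 5:b rests on {4:b}
piece 6:c rests on {3:c}
piece 7:b rests on {5:b}
minimal pieces: {0:y}
ways to finish when only these pieces remain (= sum over removing one remaining piece with nothing left below it):
  1 left: {6}→1  {7}→1
  2 left: {3,6}→1  {5,7}→1  {6,7}→2
  3 left: {2,3,6}→1  {3,6,7}→3  {4,5,7}→1  {5,6,7}→3
  4 left: {1,2,3,6}→1  {2,3,6,7}→4  {3,5,6,7}→6  {4,5,6,7}→4
  5 left: {1,2,3,6,7}→5  {2,3,5,6,7}→10  {3,4,5,6,7}→10
  6 left: {1,2,3,5,6,7}→15  {2,3,4,5,6,7}→20
  placing 0:y first → 35 extensions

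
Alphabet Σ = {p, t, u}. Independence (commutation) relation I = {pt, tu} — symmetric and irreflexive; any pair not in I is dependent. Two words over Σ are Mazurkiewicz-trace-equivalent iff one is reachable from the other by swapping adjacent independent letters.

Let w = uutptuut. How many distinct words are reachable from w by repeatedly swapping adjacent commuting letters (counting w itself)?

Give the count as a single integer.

piece 0:u — minimal
piece 1:u rests on {0:u}
piece 2:t — minimal
piece 3:p rests on {1:u}
piece 4:t rests on {2:t}
piece 5:u rests on {3:p}
piece 6:u rests on {5:u}
piece 7:t rests on {4:t}
minimal pieces: {0:u, 2:t}
ways to finish when only these pieces remain (= sum over removing one remaining piece with nothing left below it):
  1 left: {6}→1  {7}→1
  2 left: {4,7}→1  {5,6}→1  {6,7}→2
  3 left: {2,4,7}→1  {3,5,6}→1  {4,6,7}→3  {5,6,7}→3
  4 left: {1,3,5,6}→1  {2,4,6,7}→4  {3,5,6,7}→4  {4,5,6,7}→6
  5 left: {0,1,3,5,6}→1  {1,3,5,6,7}→5  {2,4,5,6,7}→10  {3,4,5,6,7}→10
  6 left: {0,1,3,5,6,7}→6  {1,3,4,5,6,7}→15  {2,3,4,5,6,7}→20
  placing 0:u first → 35 extensions
  placing 2:t first → 21 extensions
total linear extensions = 56

56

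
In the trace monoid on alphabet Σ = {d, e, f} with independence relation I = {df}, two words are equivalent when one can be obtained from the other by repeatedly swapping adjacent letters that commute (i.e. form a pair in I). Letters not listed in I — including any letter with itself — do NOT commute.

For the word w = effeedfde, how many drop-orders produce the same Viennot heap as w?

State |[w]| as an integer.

#0=e has no predecessor
#1=f depends on [0:e]
#2=f depends on [1:f]
#3=e depends on [2:f]
#4=e depends on [3:e]
#5=d depends on [4:e]
#6=f depends on [4:e]
#7=d depends on [5:d]
#8=e depends on [6:f, 7:d]
sources: [0:e]
N(rest) = Σ N(rest − s) over sources s of rest; N(one piece) = 1:
  size 1 → [8]=1
  size 2 → [6,8]=1  [7,8]=1
  size 3 → [5,7,8]=1  [6,7,8]=2
  size 4 → [5,6,7,8]=3
  size 5 → [4,5,6,7,8]=3
  size 6 → [3,4,5,6,7,8]=3
  size 7 → [2,3,4,5,6,7,8]=3
  first=0(e) contributes 3

3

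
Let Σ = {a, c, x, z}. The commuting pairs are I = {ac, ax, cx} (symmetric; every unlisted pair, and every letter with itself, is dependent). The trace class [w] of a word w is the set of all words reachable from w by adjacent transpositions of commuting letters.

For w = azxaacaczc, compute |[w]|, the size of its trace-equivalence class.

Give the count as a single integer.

drop 0:a onto floor
drop 1:z onto {0:a}
drop 2:x onto {1:z}
drop 3:a onto {1:z}
drop 4:a onto {3:a}
drop 5:c onto {1:z}
drop 6:a onto {4:a}
drop 7:c onto {5:c}
drop 8:z onto {2:x, 6:a, 7:c}
drop 9:c onto {8:z}
ground layer = {0:a}
drop-orders for the pieces not yet dropped (sum over which currently-grounded one goes next):
  1 to go: {9} 1
  2 to go: {8,9} 1
  3 to go: {2,8,9} 1  {6,8,9} 1  {7,8,9} 1
  4 to go: {2,6,8,9} 2  {2,7,8,9} 2  {4,6,8,9} 1  {5,7,8,9} 1  {6,7,8,9} 2
  5 to go: {2,4,6,8,9} 3  {2,5,7,8,9} 3  {2,6,7,8,9} 6  {3,4,6,8,9} 1  {4,6,7,8,9} 3  {5,6,7,8,9} 3
  6 to go: {2,3,4,6,8,9} 4  {2,4,6,7,8,9} 12  {2,5,6,7,8,9} 12  {3,4,6,7,8,9} 4  {4,5,6,7,8,9} 6
  7 to go: {2,3,4,6,7,8,9} 20  {2,4,5,6,7,8,9} 30  {3,4,5,6,7,8,9} 10
  8 to go: {2,3,4,5,6,7,8,9} 60
  if 0:a drops first: 60 orders

60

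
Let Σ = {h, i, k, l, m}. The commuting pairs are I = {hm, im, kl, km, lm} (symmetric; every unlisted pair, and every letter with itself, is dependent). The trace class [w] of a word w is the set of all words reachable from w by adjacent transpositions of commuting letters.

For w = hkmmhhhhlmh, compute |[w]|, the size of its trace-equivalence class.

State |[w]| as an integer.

drop 0:h onto floor
drop 1:k onto {0:h}
drop 2:m onto floor
drop 3:m onto {2:m}
drop 4:h onto {1:k}
drop 5:h onto {4:h}
drop 6:h onto {5:h}
drop 7:h onto {6:h}
drop 8:l onto {7:h}
drop 9:m onto {3:m}
drop 10:h onto {8:l}
ground layer = {0:h, 2:m}
drop-orders for the pieces not yet dropped (sum over which currently-grounded one goes next):
  1 to go: {9} 1  {10} 1
  2 to go: {3,9} 1  {8,10} 1  {9,10} 2
  3 to go: {2,3,9} 1  {3,9,10} 3  {7,8,10} 1  {8,9,10} 3
  4 to go: {2,3,9,10} 4  {3,8,9,10} 6  {6,7,8,10} 1  {7,8,9,10} 4
  5 to go: {2,3,8,9,10} 10  {3,7,8,9,10} 10  {5,6,7,8,10} 1  {6,7,8,9,10} 5
  6 to go: {2,3,7,8,9,10} 20  {3,6,7,8,9,10} 15  {4,5,6,7,8,10} 1  {5,6,7,8,9,10} 6
  7 to go: {1,4,5,6,7,8,10} 1  {2,3,6,7,8,9,10} 35  {3,5,6,7,8,9,10} 21  {4,5,6,7,8,9,10} 7
  8 to go: {0,1,4,5,6,7,8,10} 1  {1,4,5,6,7,8,9,10} 8  {2,3,5,6,7,8,9,10} 56  {3,4,5,6,7,8,9,10} 28
  9 to go: {0,1,4,5,6,7,8,9,10} 9  {1,3,4,5,6,7,8,9,10} 36  {2,3,4,5,6,7,8,9,10} 84
  if 0:h drops first: 120 orders
  if 2:m drops first: 45 orders
heap linearizations: 165

165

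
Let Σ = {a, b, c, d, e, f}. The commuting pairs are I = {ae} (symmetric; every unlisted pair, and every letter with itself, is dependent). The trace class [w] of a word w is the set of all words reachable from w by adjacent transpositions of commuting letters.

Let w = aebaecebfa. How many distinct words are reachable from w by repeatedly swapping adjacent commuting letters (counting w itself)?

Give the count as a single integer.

piece 0:a — minimal
piece 1:e — minimal
piece 2:b rests on {0:a, 1:e}
piece 3:a rests on {2:b}
piece 4:e rests on {2:b}
piece 5:c rests on {3:a, 4:e}
piece 6:e rests on {5:c}
piece 7:b rests on {6:e}
piece 8:f rests on {7:b}
piece 9:a rests on {8:f}
minimal pieces: {0:a, 1:e}
ways to finish when only these pieces remain (= sum over removing one remaining piece with nothing left below it):
  1 left: {9}→1
  2 left: {8,9}→1
  3 left: {7,8,9}→1
  4 left: {6,7,8,9}→1
  5 left: {5,6,7,8,9}→1
  6 left: {3,5,6,7,8,9}→1  {4,5,6,7,8,9}→1
  7 left: {3,4,5,6,7,8,9}→2
  8 left: {2,3,4,5,6,7,8,9}→2
  placing 0:a first → 2 extensions
  placing 1:e first → 2 extensions
total linear extensions = 4

4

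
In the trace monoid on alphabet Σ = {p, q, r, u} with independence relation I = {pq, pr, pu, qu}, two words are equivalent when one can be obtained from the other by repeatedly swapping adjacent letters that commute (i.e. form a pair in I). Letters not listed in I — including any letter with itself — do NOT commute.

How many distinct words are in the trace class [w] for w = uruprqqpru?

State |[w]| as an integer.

45

piece 0:u — minimal
piece 1:r rests on {0:u}
piece 2:u rests on {1:r}
piece 3:p — minimal
piece 4:r rests on {2:u}
piece 5:q rests on {4:r}
piece 6:q rests on {5:q}
piece 7:p rests on {3:p}
piece 8:r rests on {6:q}
piece 9:u rests on {8:r}
minimal pieces: {0:u, 3:p}
ways to finish when only these pieces remain (= sum over removing one remaining piece with nothing left below it):
  1 left: {7}→1  {9}→1
  2 left: {3,7}→1  {7,9}→2  {8,9}→1
  3 left: {3,7,9}→3  {6,8,9}→1  {7,8,9}→3
  4 left: {3,7,8,9}→6  {5,6,8,9}→1  {6,7,8,9}→4
  5 left: {3,6,7,8,9}→10  {4,5,6,8,9}→1  {5,6,7,8,9}→5
  6 left: {2,4,5,6,8,9}→1  {3,5,6,7,8,9}→15  {4,5,6,7,8,9}→6
  7 left: {1,2,4,5,6,8,9}→1  {2,4,5,6,7,8,9}→7  {3,4,5,6,7,8,9}→21
  8 left: {0,1,2,4,5,6,8,9}→1  {1,2,4,5,6,7,8,9}→8  {2,3,4,5,6,7,8,9}→28
  placing 0:u first → 36 extensions
  placing 3:p first → 9 extensions
total linear extensions = 45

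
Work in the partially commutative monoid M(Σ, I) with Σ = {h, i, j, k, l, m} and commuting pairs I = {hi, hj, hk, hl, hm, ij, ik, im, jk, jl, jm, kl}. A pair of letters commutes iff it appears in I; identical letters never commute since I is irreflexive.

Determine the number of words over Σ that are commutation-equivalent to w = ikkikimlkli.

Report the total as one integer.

161

piece 0:i — minimal
piece 1:k — minimal
piece 2:k rests on {1:k}
piece 3:i rests on {0:i}
piece 4:k rests on {2:k}
piece 5:i rests on {3:i}
piece 6:m rests on {4:k}
piece 7:l rests on {5:i, 6:m}
piece 8:k rests on {6:m}
piece 9:l rests on {7:l}
piece 10:i rests on {9:l}
minimal pieces: {0:i, 1:k}
ways to finish when only these pieces remain (= sum over removing one remaining piece with nothing left below it):
  1 left: {8}→1  {10}→1
  2 left: {8,10}→2  {9,10}→1
  3 left: {7,9,10}→1  {8,9,10}→3
  4 left: {5,7,9,10}→1  {7,8,9,10}→4
  5 left: {3,5,7,9,10}→1  {5,7,8,9,10}→5  {6,7,8,9,10}→4
  6 left: {0,3,5,7,9,10}→1  {3,5,7,8,9,10}→6  {4,6,7,8,9,10}→4  {5,6,7,8,9,10}→9
  7 left: {0,3,5,7,8,9,10}→7  {2,4,6,7,8,9,10}→4  {3,5,6,7,8,9,10}→15  {4,5,6,7,8,9,10}→13
  8 left: {0,3,5,6,7,8,9,10}→22  {1,2,4,6,7,8,9,10}→4  {2,4,5,6,7,8,9,10}→17  {3,4,5,6,7,8,9,10}→28
  9 left: {0,3,4,5,6,7,8,9,10}→50  {1,2,4,5,6,7,8,9,10}→21  {2,3,4,5,6,7,8,9,10}→45
  placing 0:i first → 66 extensions
  placing 1:k first → 95 extensions
total linear extensions = 161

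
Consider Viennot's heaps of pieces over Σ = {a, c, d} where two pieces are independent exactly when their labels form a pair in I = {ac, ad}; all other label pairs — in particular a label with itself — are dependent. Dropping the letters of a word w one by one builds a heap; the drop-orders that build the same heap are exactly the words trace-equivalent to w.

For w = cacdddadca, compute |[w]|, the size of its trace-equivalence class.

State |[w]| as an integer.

piece 0:c — minimal
piece 1:a — minimal
piece 2:c rests on {0:c}
piece 3:d rests on {2:c}
piece 4:d rests on {3:d}
piece 5:d rests on {4:d}
piece 6:a rests on {1:a}
piece 7:d rests on {5:d}
piece 8:c rests on {7:d}
piece 9:a rests on {6:a}
minimal pieces: {0:c, 1:a}
ways to finish when only these pieces remain (= sum over removing one remaining piece with nothing left below it):
  1 left: {8}→1  {9}→1
  2 left: {6,9}→1  {7,8}→1  {8,9}→2
  3 left: {1,6,9}→1  {5,7,8}→1  {6,8,9}→3  {7,8,9}→3
  4 left: {1,6,8,9}→4  {4,5,7,8}→1  {5,7,8,9}→4  {6,7,8,9}→6
  5 left: {1,6,7,8,9}→10  {3,4,5,7,8}→1  {4,5,7,8,9}→5  {5,6,7,8,9}→10
  6 left: {1,5,6,7,8,9}→20  {2,3,4,5,7,8}→1  {3,4,5,7,8,9}→6  {4,5,6,7,8,9}→15
  7 left: {0,2,3,4,5,7,8}→1  {1,4,5,6,7,8,9}→35  {2,3,4,5,7,8,9}→7  {3,4,5,6,7,8,9}→21
  8 left: {0,2,3,4,5,7,8,9}→8  {1,3,4,5,6,7,8,9}→56  {2,3,4,5,6,7,8,9}→28
  placing 0:c first → 84 extensions
  placing 1:a first → 36 extensions
total linear extensions = 120

120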